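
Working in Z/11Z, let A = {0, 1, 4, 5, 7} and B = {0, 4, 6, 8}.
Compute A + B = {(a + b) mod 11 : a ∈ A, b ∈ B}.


Work in Z/11Z: reduce every sum a + b modulo 11.
Enumerate all 20 pairs:
a = 0: 0+0=0, 0+4=4, 0+6=6, 0+8=8
a = 1: 1+0=1, 1+4=5, 1+6=7, 1+8=9
a = 4: 4+0=4, 4+4=8, 4+6=10, 4+8=1
a = 5: 5+0=5, 5+4=9, 5+6=0, 5+8=2
a = 7: 7+0=7, 7+4=0, 7+6=2, 7+8=4
Distinct residues collected: {0, 1, 2, 4, 5, 6, 7, 8, 9, 10}
|A + B| = 10 (out of 11 total residues).

A + B = {0, 1, 2, 4, 5, 6, 7, 8, 9, 10}


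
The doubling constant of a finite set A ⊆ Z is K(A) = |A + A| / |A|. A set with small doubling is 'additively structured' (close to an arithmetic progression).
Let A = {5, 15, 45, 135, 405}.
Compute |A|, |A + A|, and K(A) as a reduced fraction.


|A| = 5.
Compute A + A by enumerating all 25 pairs.
A + A = {10, 20, 30, 50, 60, 90, 140, 150, 180, 270, 410, 420, 450, 540, 810}, so |A + A| = 15.
K = |A + A| / |A| = 15/5 = 3/1 ≈ 3.0000.
Reference: AP of size 5 gives K = 9/5 ≈ 1.8000; a fully generic set of size 5 gives K ≈ 3.0000.

|A| = 5, |A + A| = 15, K = 15/5 = 3/1.


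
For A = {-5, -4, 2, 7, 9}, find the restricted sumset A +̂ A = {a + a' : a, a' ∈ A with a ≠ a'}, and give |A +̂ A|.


Restricted sumset: A +̂ A = {a + a' : a ∈ A, a' ∈ A, a ≠ a'}.
Equivalently, take A + A and drop any sum 2a that is achievable ONLY as a + a for a ∈ A (i.e. sums representable only with equal summands).
Enumerate pairs (a, a') with a < a' (symmetric, so each unordered pair gives one sum; this covers all a ≠ a'):
  -5 + -4 = -9
  -5 + 2 = -3
  -5 + 7 = 2
  -5 + 9 = 4
  -4 + 2 = -2
  -4 + 7 = 3
  -4 + 9 = 5
  2 + 7 = 9
  2 + 9 = 11
  7 + 9 = 16
Collected distinct sums: {-9, -3, -2, 2, 3, 4, 5, 9, 11, 16}
|A +̂ A| = 10
(Reference bound: |A +̂ A| ≥ 2|A| - 3 for |A| ≥ 2, with |A| = 5 giving ≥ 7.)

|A +̂ A| = 10


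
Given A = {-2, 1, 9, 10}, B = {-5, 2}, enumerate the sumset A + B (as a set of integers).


A + B = {a + b : a ∈ A, b ∈ B}.
Enumerate all |A|·|B| = 4·2 = 8 pairs (a, b) and collect distinct sums.
a = -2: -2+-5=-7, -2+2=0
a = 1: 1+-5=-4, 1+2=3
a = 9: 9+-5=4, 9+2=11
a = 10: 10+-5=5, 10+2=12
Collecting distinct sums: A + B = {-7, -4, 0, 3, 4, 5, 11, 12}
|A + B| = 8

A + B = {-7, -4, 0, 3, 4, 5, 11, 12}


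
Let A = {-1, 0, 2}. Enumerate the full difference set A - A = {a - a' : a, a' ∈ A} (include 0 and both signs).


A - A = {a - a' : a, a' ∈ A}.
Compute a - a' for each ordered pair (a, a'):
a = -1: -1--1=0, -1-0=-1, -1-2=-3
a = 0: 0--1=1, 0-0=0, 0-2=-2
a = 2: 2--1=3, 2-0=2, 2-2=0
Collecting distinct values (and noting 0 appears from a-a):
A - A = {-3, -2, -1, 0, 1, 2, 3}
|A - A| = 7

A - A = {-3, -2, -1, 0, 1, 2, 3}


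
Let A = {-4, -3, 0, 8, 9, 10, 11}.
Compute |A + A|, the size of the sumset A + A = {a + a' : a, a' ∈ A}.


A + A = {a + a' : a, a' ∈ A}; |A| = 7.
General bounds: 2|A| - 1 ≤ |A + A| ≤ |A|(|A|+1)/2, i.e. 13 ≤ |A + A| ≤ 28.
Lower bound 2|A|-1 is attained iff A is an arithmetic progression.
Enumerate sums a + a' for a ≤ a' (symmetric, so this suffices):
a = -4: -4+-4=-8, -4+-3=-7, -4+0=-4, -4+8=4, -4+9=5, -4+10=6, -4+11=7
a = -3: -3+-3=-6, -3+0=-3, -3+8=5, -3+9=6, -3+10=7, -3+11=8
a = 0: 0+0=0, 0+8=8, 0+9=9, 0+10=10, 0+11=11
a = 8: 8+8=16, 8+9=17, 8+10=18, 8+11=19
a = 9: 9+9=18, 9+10=19, 9+11=20
a = 10: 10+10=20, 10+11=21
a = 11: 11+11=22
Distinct sums: {-8, -7, -6, -4, -3, 0, 4, 5, 6, 7, 8, 9, 10, 11, 16, 17, 18, 19, 20, 21, 22}
|A + A| = 21

|A + A| = 21


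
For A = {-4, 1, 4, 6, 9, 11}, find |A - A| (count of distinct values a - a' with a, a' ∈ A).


A - A = {a - a' : a, a' ∈ A}; |A| = 6.
Bounds: 2|A|-1 ≤ |A - A| ≤ |A|² - |A| + 1, i.e. 11 ≤ |A - A| ≤ 31.
Note: 0 ∈ A - A always (from a - a). The set is symmetric: if d ∈ A - A then -d ∈ A - A.
Enumerate nonzero differences d = a - a' with a > a' (then include -d):
Positive differences: {2, 3, 5, 7, 8, 10, 13, 15}
Full difference set: {0} ∪ (positive diffs) ∪ (negative diffs).
|A - A| = 1 + 2·8 = 17 (matches direct enumeration: 17).

|A - A| = 17


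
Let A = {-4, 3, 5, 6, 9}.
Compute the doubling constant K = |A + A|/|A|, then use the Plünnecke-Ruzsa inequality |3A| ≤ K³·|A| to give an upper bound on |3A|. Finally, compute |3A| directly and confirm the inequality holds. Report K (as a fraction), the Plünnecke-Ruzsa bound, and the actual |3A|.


|A| = 5.
Step 1: Compute A + A by enumerating all 25 pairs.
A + A = {-8, -1, 1, 2, 5, 6, 8, 9, 10, 11, 12, 14, 15, 18}, so |A + A| = 14.
Step 2: Doubling constant K = |A + A|/|A| = 14/5 = 14/5 ≈ 2.8000.
Step 3: Plünnecke-Ruzsa gives |3A| ≤ K³·|A| = (2.8000)³ · 5 ≈ 109.7600.
Step 4: Compute 3A = A + A + A directly by enumerating all triples (a,b,c) ∈ A³; |3A| = 27.
Step 5: Check 27 ≤ 109.7600? Yes ✓.

K = 14/5, Plünnecke-Ruzsa bound K³|A| ≈ 109.7600, |3A| = 27, inequality holds.


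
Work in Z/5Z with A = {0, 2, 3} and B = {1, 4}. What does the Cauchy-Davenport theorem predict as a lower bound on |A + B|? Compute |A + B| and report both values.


Cauchy-Davenport: |A + B| ≥ min(p, |A| + |B| - 1) for A, B nonempty in Z/pZ.
|A| = 3, |B| = 2, p = 5.
CD lower bound = min(5, 3 + 2 - 1) = min(5, 4) = 4.
Compute A + B mod 5 directly:
a = 0: 0+1=1, 0+4=4
a = 2: 2+1=3, 2+4=1
a = 3: 3+1=4, 3+4=2
A + B = {1, 2, 3, 4}, so |A + B| = 4.
Verify: 4 ≥ 4? Yes ✓.

CD lower bound = 4, actual |A + B| = 4.


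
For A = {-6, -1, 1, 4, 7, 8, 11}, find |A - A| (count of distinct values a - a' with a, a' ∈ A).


A - A = {a - a' : a, a' ∈ A}; |A| = 7.
Bounds: 2|A|-1 ≤ |A - A| ≤ |A|² - |A| + 1, i.e. 13 ≤ |A - A| ≤ 43.
Note: 0 ∈ A - A always (from a - a). The set is symmetric: if d ∈ A - A then -d ∈ A - A.
Enumerate nonzero differences d = a - a' with a > a' (then include -d):
Positive differences: {1, 2, 3, 4, 5, 6, 7, 8, 9, 10, 12, 13, 14, 17}
Full difference set: {0} ∪ (positive diffs) ∪ (negative diffs).
|A - A| = 1 + 2·14 = 29 (matches direct enumeration: 29).

|A - A| = 29


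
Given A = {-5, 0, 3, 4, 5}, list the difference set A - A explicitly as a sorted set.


A - A = {a - a' : a, a' ∈ A}.
Compute a - a' for each ordered pair (a, a'):
a = -5: -5--5=0, -5-0=-5, -5-3=-8, -5-4=-9, -5-5=-10
a = 0: 0--5=5, 0-0=0, 0-3=-3, 0-4=-4, 0-5=-5
a = 3: 3--5=8, 3-0=3, 3-3=0, 3-4=-1, 3-5=-2
a = 4: 4--5=9, 4-0=4, 4-3=1, 4-4=0, 4-5=-1
a = 5: 5--5=10, 5-0=5, 5-3=2, 5-4=1, 5-5=0
Collecting distinct values (and noting 0 appears from a-a):
A - A = {-10, -9, -8, -5, -4, -3, -2, -1, 0, 1, 2, 3, 4, 5, 8, 9, 10}
|A - A| = 17

A - A = {-10, -9, -8, -5, -4, -3, -2, -1, 0, 1, 2, 3, 4, 5, 8, 9, 10}


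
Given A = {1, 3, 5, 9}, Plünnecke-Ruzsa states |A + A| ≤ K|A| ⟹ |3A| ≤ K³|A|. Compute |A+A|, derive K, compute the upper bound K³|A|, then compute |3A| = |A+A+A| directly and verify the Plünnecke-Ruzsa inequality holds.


|A| = 4.
Step 1: Compute A + A by enumerating all 16 pairs.
A + A = {2, 4, 6, 8, 10, 12, 14, 18}, so |A + A| = 8.
Step 2: Doubling constant K = |A + A|/|A| = 8/4 = 8/4 ≈ 2.0000.
Step 3: Plünnecke-Ruzsa gives |3A| ≤ K³·|A| = (2.0000)³ · 4 ≈ 32.0000.
Step 4: Compute 3A = A + A + A directly by enumerating all triples (a,b,c) ∈ A³; |3A| = 12.
Step 5: Check 12 ≤ 32.0000? Yes ✓.

K = 8/4, Plünnecke-Ruzsa bound K³|A| ≈ 32.0000, |3A| = 12, inequality holds.


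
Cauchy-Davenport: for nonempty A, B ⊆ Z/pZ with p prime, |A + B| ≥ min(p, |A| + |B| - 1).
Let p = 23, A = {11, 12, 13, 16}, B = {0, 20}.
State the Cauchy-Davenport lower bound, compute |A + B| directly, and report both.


Cauchy-Davenport: |A + B| ≥ min(p, |A| + |B| - 1) for A, B nonempty in Z/pZ.
|A| = 4, |B| = 2, p = 23.
CD lower bound = min(23, 4 + 2 - 1) = min(23, 5) = 5.
Compute A + B mod 23 directly:
a = 11: 11+0=11, 11+20=8
a = 12: 12+0=12, 12+20=9
a = 13: 13+0=13, 13+20=10
a = 16: 16+0=16, 16+20=13
A + B = {8, 9, 10, 11, 12, 13, 16}, so |A + B| = 7.
Verify: 7 ≥ 5? Yes ✓.

CD lower bound = 5, actual |A + B| = 7.


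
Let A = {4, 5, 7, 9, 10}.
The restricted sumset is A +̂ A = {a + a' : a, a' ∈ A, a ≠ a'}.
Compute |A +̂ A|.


Restricted sumset: A +̂ A = {a + a' : a ∈ A, a' ∈ A, a ≠ a'}.
Equivalently, take A + A and drop any sum 2a that is achievable ONLY as a + a for a ∈ A (i.e. sums representable only with equal summands).
Enumerate pairs (a, a') with a < a' (symmetric, so each unordered pair gives one sum; this covers all a ≠ a'):
  4 + 5 = 9
  4 + 7 = 11
  4 + 9 = 13
  4 + 10 = 14
  5 + 7 = 12
  5 + 9 = 14
  5 + 10 = 15
  7 + 9 = 16
  7 + 10 = 17
  9 + 10 = 19
Collected distinct sums: {9, 11, 12, 13, 14, 15, 16, 17, 19}
|A +̂ A| = 9
(Reference bound: |A +̂ A| ≥ 2|A| - 3 for |A| ≥ 2, with |A| = 5 giving ≥ 7.)

|A +̂ A| = 9


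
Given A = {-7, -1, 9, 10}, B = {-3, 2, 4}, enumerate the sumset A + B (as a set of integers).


A + B = {a + b : a ∈ A, b ∈ B}.
Enumerate all |A|·|B| = 4·3 = 12 pairs (a, b) and collect distinct sums.
a = -7: -7+-3=-10, -7+2=-5, -7+4=-3
a = -1: -1+-3=-4, -1+2=1, -1+4=3
a = 9: 9+-3=6, 9+2=11, 9+4=13
a = 10: 10+-3=7, 10+2=12, 10+4=14
Collecting distinct sums: A + B = {-10, -5, -4, -3, 1, 3, 6, 7, 11, 12, 13, 14}
|A + B| = 12

A + B = {-10, -5, -4, -3, 1, 3, 6, 7, 11, 12, 13, 14}


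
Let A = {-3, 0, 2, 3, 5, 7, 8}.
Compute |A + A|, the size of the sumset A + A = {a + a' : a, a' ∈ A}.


A + A = {a + a' : a, a' ∈ A}; |A| = 7.
General bounds: 2|A| - 1 ≤ |A + A| ≤ |A|(|A|+1)/2, i.e. 13 ≤ |A + A| ≤ 28.
Lower bound 2|A|-1 is attained iff A is an arithmetic progression.
Enumerate sums a + a' for a ≤ a' (symmetric, so this suffices):
a = -3: -3+-3=-6, -3+0=-3, -3+2=-1, -3+3=0, -3+5=2, -3+7=4, -3+8=5
a = 0: 0+0=0, 0+2=2, 0+3=3, 0+5=5, 0+7=7, 0+8=8
a = 2: 2+2=4, 2+3=5, 2+5=7, 2+7=9, 2+8=10
a = 3: 3+3=6, 3+5=8, 3+7=10, 3+8=11
a = 5: 5+5=10, 5+7=12, 5+8=13
a = 7: 7+7=14, 7+8=15
a = 8: 8+8=16
Distinct sums: {-6, -3, -1, 0, 2, 3, 4, 5, 6, 7, 8, 9, 10, 11, 12, 13, 14, 15, 16}
|A + A| = 19

|A + A| = 19


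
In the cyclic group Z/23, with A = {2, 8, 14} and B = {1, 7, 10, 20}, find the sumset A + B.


Work in Z/23Z: reduce every sum a + b modulo 23.
Enumerate all 12 pairs:
a = 2: 2+1=3, 2+7=9, 2+10=12, 2+20=22
a = 8: 8+1=9, 8+7=15, 8+10=18, 8+20=5
a = 14: 14+1=15, 14+7=21, 14+10=1, 14+20=11
Distinct residues collected: {1, 3, 5, 9, 11, 12, 15, 18, 21, 22}
|A + B| = 10 (out of 23 total residues).

A + B = {1, 3, 5, 9, 11, 12, 15, 18, 21, 22}


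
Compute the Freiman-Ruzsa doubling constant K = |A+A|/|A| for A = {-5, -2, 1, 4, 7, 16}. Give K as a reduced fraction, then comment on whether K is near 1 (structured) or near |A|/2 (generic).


|A| = 6.
Compute A + A by enumerating all 36 pairs.
A + A = {-10, -7, -4, -1, 2, 5, 8, 11, 14, 17, 20, 23, 32}, so |A + A| = 13.
K = |A + A| / |A| = 13/6 (already in lowest terms) ≈ 2.1667.
Reference: AP of size 6 gives K = 11/6 ≈ 1.8333; a fully generic set of size 6 gives K ≈ 3.5000.

|A| = 6, |A + A| = 13, K = 13/6.


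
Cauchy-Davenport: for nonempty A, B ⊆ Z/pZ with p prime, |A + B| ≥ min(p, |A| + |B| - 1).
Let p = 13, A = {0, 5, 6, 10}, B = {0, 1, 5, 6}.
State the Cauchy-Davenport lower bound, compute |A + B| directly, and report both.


Cauchy-Davenport: |A + B| ≥ min(p, |A| + |B| - 1) for A, B nonempty in Z/pZ.
|A| = 4, |B| = 4, p = 13.
CD lower bound = min(13, 4 + 4 - 1) = min(13, 7) = 7.
Compute A + B mod 13 directly:
a = 0: 0+0=0, 0+1=1, 0+5=5, 0+6=6
a = 5: 5+0=5, 5+1=6, 5+5=10, 5+6=11
a = 6: 6+0=6, 6+1=7, 6+5=11, 6+6=12
a = 10: 10+0=10, 10+1=11, 10+5=2, 10+6=3
A + B = {0, 1, 2, 3, 5, 6, 7, 10, 11, 12}, so |A + B| = 10.
Verify: 10 ≥ 7? Yes ✓.

CD lower bound = 7, actual |A + B| = 10.


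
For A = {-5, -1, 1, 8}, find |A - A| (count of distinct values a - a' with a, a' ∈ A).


A - A = {a - a' : a, a' ∈ A}; |A| = 4.
Bounds: 2|A|-1 ≤ |A - A| ≤ |A|² - |A| + 1, i.e. 7 ≤ |A - A| ≤ 13.
Note: 0 ∈ A - A always (from a - a). The set is symmetric: if d ∈ A - A then -d ∈ A - A.
Enumerate nonzero differences d = a - a' with a > a' (then include -d):
Positive differences: {2, 4, 6, 7, 9, 13}
Full difference set: {0} ∪ (positive diffs) ∪ (negative diffs).
|A - A| = 1 + 2·6 = 13 (matches direct enumeration: 13).

|A - A| = 13


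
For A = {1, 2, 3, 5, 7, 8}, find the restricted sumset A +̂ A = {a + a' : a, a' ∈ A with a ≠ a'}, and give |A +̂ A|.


Restricted sumset: A +̂ A = {a + a' : a ∈ A, a' ∈ A, a ≠ a'}.
Equivalently, take A + A and drop any sum 2a that is achievable ONLY as a + a for a ∈ A (i.e. sums representable only with equal summands).
Enumerate pairs (a, a') with a < a' (symmetric, so each unordered pair gives one sum; this covers all a ≠ a'):
  1 + 2 = 3
  1 + 3 = 4
  1 + 5 = 6
  1 + 7 = 8
  1 + 8 = 9
  2 + 3 = 5
  2 + 5 = 7
  2 + 7 = 9
  2 + 8 = 10
  3 + 5 = 8
  3 + 7 = 10
  3 + 8 = 11
  5 + 7 = 12
  5 + 8 = 13
  7 + 8 = 15
Collected distinct sums: {3, 4, 5, 6, 7, 8, 9, 10, 11, 12, 13, 15}
|A +̂ A| = 12
(Reference bound: |A +̂ A| ≥ 2|A| - 3 for |A| ≥ 2, with |A| = 6 giving ≥ 9.)

|A +̂ A| = 12


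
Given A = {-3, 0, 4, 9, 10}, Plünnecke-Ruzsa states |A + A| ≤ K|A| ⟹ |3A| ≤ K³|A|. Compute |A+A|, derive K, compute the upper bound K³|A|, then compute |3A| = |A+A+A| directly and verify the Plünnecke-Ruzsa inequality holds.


|A| = 5.
Step 1: Compute A + A by enumerating all 25 pairs.
A + A = {-6, -3, 0, 1, 4, 6, 7, 8, 9, 10, 13, 14, 18, 19, 20}, so |A + A| = 15.
Step 2: Doubling constant K = |A + A|/|A| = 15/5 = 15/5 ≈ 3.0000.
Step 3: Plünnecke-Ruzsa gives |3A| ≤ K³·|A| = (3.0000)³ · 5 ≈ 135.0000.
Step 4: Compute 3A = A + A + A directly by enumerating all triples (a,b,c) ∈ A³; |3A| = 31.
Step 5: Check 31 ≤ 135.0000? Yes ✓.

K = 15/5, Plünnecke-Ruzsa bound K³|A| ≈ 135.0000, |3A| = 31, inequality holds.


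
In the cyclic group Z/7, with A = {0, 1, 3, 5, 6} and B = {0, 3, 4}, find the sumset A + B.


Work in Z/7Z: reduce every sum a + b modulo 7.
Enumerate all 15 pairs:
a = 0: 0+0=0, 0+3=3, 0+4=4
a = 1: 1+0=1, 1+3=4, 1+4=5
a = 3: 3+0=3, 3+3=6, 3+4=0
a = 5: 5+0=5, 5+3=1, 5+4=2
a = 6: 6+0=6, 6+3=2, 6+4=3
Distinct residues collected: {0, 1, 2, 3, 4, 5, 6}
|A + B| = 7 (out of 7 total residues).

A + B = {0, 1, 2, 3, 4, 5, 6}


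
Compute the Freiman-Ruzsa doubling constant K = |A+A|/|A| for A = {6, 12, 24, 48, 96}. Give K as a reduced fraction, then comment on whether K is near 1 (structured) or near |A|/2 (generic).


|A| = 5.
Compute A + A by enumerating all 25 pairs.
A + A = {12, 18, 24, 30, 36, 48, 54, 60, 72, 96, 102, 108, 120, 144, 192}, so |A + A| = 15.
K = |A + A| / |A| = 15/5 = 3/1 ≈ 3.0000.
Reference: AP of size 5 gives K = 9/5 ≈ 1.8000; a fully generic set of size 5 gives K ≈ 3.0000.

|A| = 5, |A + A| = 15, K = 15/5 = 3/1.


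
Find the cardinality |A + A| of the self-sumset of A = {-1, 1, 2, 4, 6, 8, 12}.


A + A = {a + a' : a, a' ∈ A}; |A| = 7.
General bounds: 2|A| - 1 ≤ |A + A| ≤ |A|(|A|+1)/2, i.e. 13 ≤ |A + A| ≤ 28.
Lower bound 2|A|-1 is attained iff A is an arithmetic progression.
Enumerate sums a + a' for a ≤ a' (symmetric, so this suffices):
a = -1: -1+-1=-2, -1+1=0, -1+2=1, -1+4=3, -1+6=5, -1+8=7, -1+12=11
a = 1: 1+1=2, 1+2=3, 1+4=5, 1+6=7, 1+8=9, 1+12=13
a = 2: 2+2=4, 2+4=6, 2+6=8, 2+8=10, 2+12=14
a = 4: 4+4=8, 4+6=10, 4+8=12, 4+12=16
a = 6: 6+6=12, 6+8=14, 6+12=18
a = 8: 8+8=16, 8+12=20
a = 12: 12+12=24
Distinct sums: {-2, 0, 1, 2, 3, 4, 5, 6, 7, 8, 9, 10, 11, 12, 13, 14, 16, 18, 20, 24}
|A + A| = 20

|A + A| = 20


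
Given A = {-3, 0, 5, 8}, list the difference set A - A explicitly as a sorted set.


A - A = {a - a' : a, a' ∈ A}.
Compute a - a' for each ordered pair (a, a'):
a = -3: -3--3=0, -3-0=-3, -3-5=-8, -3-8=-11
a = 0: 0--3=3, 0-0=0, 0-5=-5, 0-8=-8
a = 5: 5--3=8, 5-0=5, 5-5=0, 5-8=-3
a = 8: 8--3=11, 8-0=8, 8-5=3, 8-8=0
Collecting distinct values (and noting 0 appears from a-a):
A - A = {-11, -8, -5, -3, 0, 3, 5, 8, 11}
|A - A| = 9

A - A = {-11, -8, -5, -3, 0, 3, 5, 8, 11}


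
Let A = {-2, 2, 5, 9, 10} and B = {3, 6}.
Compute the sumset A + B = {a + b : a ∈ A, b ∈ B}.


A + B = {a + b : a ∈ A, b ∈ B}.
Enumerate all |A|·|B| = 5·2 = 10 pairs (a, b) and collect distinct sums.
a = -2: -2+3=1, -2+6=4
a = 2: 2+3=5, 2+6=8
a = 5: 5+3=8, 5+6=11
a = 9: 9+3=12, 9+6=15
a = 10: 10+3=13, 10+6=16
Collecting distinct sums: A + B = {1, 4, 5, 8, 11, 12, 13, 15, 16}
|A + B| = 9

A + B = {1, 4, 5, 8, 11, 12, 13, 15, 16}


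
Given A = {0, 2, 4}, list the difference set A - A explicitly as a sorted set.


A - A = {a - a' : a, a' ∈ A}.
Compute a - a' for each ordered pair (a, a'):
a = 0: 0-0=0, 0-2=-2, 0-4=-4
a = 2: 2-0=2, 2-2=0, 2-4=-2
a = 4: 4-0=4, 4-2=2, 4-4=0
Collecting distinct values (and noting 0 appears from a-a):
A - A = {-4, -2, 0, 2, 4}
|A - A| = 5

A - A = {-4, -2, 0, 2, 4}


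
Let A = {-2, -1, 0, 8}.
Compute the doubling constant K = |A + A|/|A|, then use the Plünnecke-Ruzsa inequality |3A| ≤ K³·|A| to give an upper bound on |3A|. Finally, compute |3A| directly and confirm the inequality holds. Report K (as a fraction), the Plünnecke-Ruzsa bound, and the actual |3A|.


|A| = 4.
Step 1: Compute A + A by enumerating all 16 pairs.
A + A = {-4, -3, -2, -1, 0, 6, 7, 8, 16}, so |A + A| = 9.
Step 2: Doubling constant K = |A + A|/|A| = 9/4 = 9/4 ≈ 2.2500.
Step 3: Plünnecke-Ruzsa gives |3A| ≤ K³·|A| = (2.2500)³ · 4 ≈ 45.5625.
Step 4: Compute 3A = A + A + A directly by enumerating all triples (a,b,c) ∈ A³; |3A| = 16.
Step 5: Check 16 ≤ 45.5625? Yes ✓.

K = 9/4, Plünnecke-Ruzsa bound K³|A| ≈ 45.5625, |3A| = 16, inequality holds.


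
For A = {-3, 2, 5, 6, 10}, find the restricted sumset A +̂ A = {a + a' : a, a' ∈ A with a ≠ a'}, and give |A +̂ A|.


Restricted sumset: A +̂ A = {a + a' : a ∈ A, a' ∈ A, a ≠ a'}.
Equivalently, take A + A and drop any sum 2a that is achievable ONLY as a + a for a ∈ A (i.e. sums representable only with equal summands).
Enumerate pairs (a, a') with a < a' (symmetric, so each unordered pair gives one sum; this covers all a ≠ a'):
  -3 + 2 = -1
  -3 + 5 = 2
  -3 + 6 = 3
  -3 + 10 = 7
  2 + 5 = 7
  2 + 6 = 8
  2 + 10 = 12
  5 + 6 = 11
  5 + 10 = 15
  6 + 10 = 16
Collected distinct sums: {-1, 2, 3, 7, 8, 11, 12, 15, 16}
|A +̂ A| = 9
(Reference bound: |A +̂ A| ≥ 2|A| - 3 for |A| ≥ 2, with |A| = 5 giving ≥ 7.)

|A +̂ A| = 9


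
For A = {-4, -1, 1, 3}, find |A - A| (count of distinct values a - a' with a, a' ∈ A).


A - A = {a - a' : a, a' ∈ A}; |A| = 4.
Bounds: 2|A|-1 ≤ |A - A| ≤ |A|² - |A| + 1, i.e. 7 ≤ |A - A| ≤ 13.
Note: 0 ∈ A - A always (from a - a). The set is symmetric: if d ∈ A - A then -d ∈ A - A.
Enumerate nonzero differences d = a - a' with a > a' (then include -d):
Positive differences: {2, 3, 4, 5, 7}
Full difference set: {0} ∪ (positive diffs) ∪ (negative diffs).
|A - A| = 1 + 2·5 = 11 (matches direct enumeration: 11).

|A - A| = 11


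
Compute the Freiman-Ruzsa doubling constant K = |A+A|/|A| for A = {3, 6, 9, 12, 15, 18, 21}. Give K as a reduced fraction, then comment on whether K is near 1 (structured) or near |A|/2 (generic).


|A| = 7.
Compute A + A by enumerating all 49 pairs.
A + A = {6, 9, 12, 15, 18, 21, 24, 27, 30, 33, 36, 39, 42}, so |A + A| = 13.
K = |A + A| / |A| = 13/7 (already in lowest terms) ≈ 1.8571.
Reference: AP of size 7 gives K = 13/7 ≈ 1.8571; a fully generic set of size 7 gives K ≈ 4.0000.

|A| = 7, |A + A| = 13, K = 13/7.


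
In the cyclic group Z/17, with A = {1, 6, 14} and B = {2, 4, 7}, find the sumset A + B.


Work in Z/17Z: reduce every sum a + b modulo 17.
Enumerate all 9 pairs:
a = 1: 1+2=3, 1+4=5, 1+7=8
a = 6: 6+2=8, 6+4=10, 6+7=13
a = 14: 14+2=16, 14+4=1, 14+7=4
Distinct residues collected: {1, 3, 4, 5, 8, 10, 13, 16}
|A + B| = 8 (out of 17 total residues).

A + B = {1, 3, 4, 5, 8, 10, 13, 16}


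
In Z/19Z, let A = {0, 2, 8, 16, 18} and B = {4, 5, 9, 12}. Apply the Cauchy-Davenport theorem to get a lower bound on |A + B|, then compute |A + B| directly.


Cauchy-Davenport: |A + B| ≥ min(p, |A| + |B| - 1) for A, B nonempty in Z/pZ.
|A| = 5, |B| = 4, p = 19.
CD lower bound = min(19, 5 + 4 - 1) = min(19, 8) = 8.
Compute A + B mod 19 directly:
a = 0: 0+4=4, 0+5=5, 0+9=9, 0+12=12
a = 2: 2+4=6, 2+5=7, 2+9=11, 2+12=14
a = 8: 8+4=12, 8+5=13, 8+9=17, 8+12=1
a = 16: 16+4=1, 16+5=2, 16+9=6, 16+12=9
a = 18: 18+4=3, 18+5=4, 18+9=8, 18+12=11
A + B = {1, 2, 3, 4, 5, 6, 7, 8, 9, 11, 12, 13, 14, 17}, so |A + B| = 14.
Verify: 14 ≥ 8? Yes ✓.

CD lower bound = 8, actual |A + B| = 14.


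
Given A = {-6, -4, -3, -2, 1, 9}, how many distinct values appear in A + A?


A + A = {a + a' : a, a' ∈ A}; |A| = 6.
General bounds: 2|A| - 1 ≤ |A + A| ≤ |A|(|A|+1)/2, i.e. 11 ≤ |A + A| ≤ 21.
Lower bound 2|A|-1 is attained iff A is an arithmetic progression.
Enumerate sums a + a' for a ≤ a' (symmetric, so this suffices):
a = -6: -6+-6=-12, -6+-4=-10, -6+-3=-9, -6+-2=-8, -6+1=-5, -6+9=3
a = -4: -4+-4=-8, -4+-3=-7, -4+-2=-6, -4+1=-3, -4+9=5
a = -3: -3+-3=-6, -3+-2=-5, -3+1=-2, -3+9=6
a = -2: -2+-2=-4, -2+1=-1, -2+9=7
a = 1: 1+1=2, 1+9=10
a = 9: 9+9=18
Distinct sums: {-12, -10, -9, -8, -7, -6, -5, -4, -3, -2, -1, 2, 3, 5, 6, 7, 10, 18}
|A + A| = 18

|A + A| = 18


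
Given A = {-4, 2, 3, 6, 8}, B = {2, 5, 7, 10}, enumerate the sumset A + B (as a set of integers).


A + B = {a + b : a ∈ A, b ∈ B}.
Enumerate all |A|·|B| = 5·4 = 20 pairs (a, b) and collect distinct sums.
a = -4: -4+2=-2, -4+5=1, -4+7=3, -4+10=6
a = 2: 2+2=4, 2+5=7, 2+7=9, 2+10=12
a = 3: 3+2=5, 3+5=8, 3+7=10, 3+10=13
a = 6: 6+2=8, 6+5=11, 6+7=13, 6+10=16
a = 8: 8+2=10, 8+5=13, 8+7=15, 8+10=18
Collecting distinct sums: A + B = {-2, 1, 3, 4, 5, 6, 7, 8, 9, 10, 11, 12, 13, 15, 16, 18}
|A + B| = 16

A + B = {-2, 1, 3, 4, 5, 6, 7, 8, 9, 10, 11, 12, 13, 15, 16, 18}


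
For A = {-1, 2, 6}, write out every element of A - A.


A - A = {a - a' : a, a' ∈ A}.
Compute a - a' for each ordered pair (a, a'):
a = -1: -1--1=0, -1-2=-3, -1-6=-7
a = 2: 2--1=3, 2-2=0, 2-6=-4
a = 6: 6--1=7, 6-2=4, 6-6=0
Collecting distinct values (and noting 0 appears from a-a):
A - A = {-7, -4, -3, 0, 3, 4, 7}
|A - A| = 7

A - A = {-7, -4, -3, 0, 3, 4, 7}


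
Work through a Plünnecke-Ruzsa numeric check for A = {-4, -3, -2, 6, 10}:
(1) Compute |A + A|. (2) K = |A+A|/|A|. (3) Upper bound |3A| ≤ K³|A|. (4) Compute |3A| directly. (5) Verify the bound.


|A| = 5.
Step 1: Compute A + A by enumerating all 25 pairs.
A + A = {-8, -7, -6, -5, -4, 2, 3, 4, 6, 7, 8, 12, 16, 20}, so |A + A| = 14.
Step 2: Doubling constant K = |A + A|/|A| = 14/5 = 14/5 ≈ 2.8000.
Step 3: Plünnecke-Ruzsa gives |3A| ≤ K³·|A| = (2.8000)³ · 5 ≈ 109.7600.
Step 4: Compute 3A = A + A + A directly by enumerating all triples (a,b,c) ∈ A³; |3A| = 28.
Step 5: Check 28 ≤ 109.7600? Yes ✓.

K = 14/5, Plünnecke-Ruzsa bound K³|A| ≈ 109.7600, |3A| = 28, inequality holds.


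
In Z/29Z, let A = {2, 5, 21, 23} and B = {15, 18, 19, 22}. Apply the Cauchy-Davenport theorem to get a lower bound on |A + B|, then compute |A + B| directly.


Cauchy-Davenport: |A + B| ≥ min(p, |A| + |B| - 1) for A, B nonempty in Z/pZ.
|A| = 4, |B| = 4, p = 29.
CD lower bound = min(29, 4 + 4 - 1) = min(29, 7) = 7.
Compute A + B mod 29 directly:
a = 2: 2+15=17, 2+18=20, 2+19=21, 2+22=24
a = 5: 5+15=20, 5+18=23, 5+19=24, 5+22=27
a = 21: 21+15=7, 21+18=10, 21+19=11, 21+22=14
a = 23: 23+15=9, 23+18=12, 23+19=13, 23+22=16
A + B = {7, 9, 10, 11, 12, 13, 14, 16, 17, 20, 21, 23, 24, 27}, so |A + B| = 14.
Verify: 14 ≥ 7? Yes ✓.

CD lower bound = 7, actual |A + B| = 14.


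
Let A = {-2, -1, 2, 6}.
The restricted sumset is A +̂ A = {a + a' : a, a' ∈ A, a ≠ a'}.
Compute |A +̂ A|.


Restricted sumset: A +̂ A = {a + a' : a ∈ A, a' ∈ A, a ≠ a'}.
Equivalently, take A + A and drop any sum 2a that is achievable ONLY as a + a for a ∈ A (i.e. sums representable only with equal summands).
Enumerate pairs (a, a') with a < a' (symmetric, so each unordered pair gives one sum; this covers all a ≠ a'):
  -2 + -1 = -3
  -2 + 2 = 0
  -2 + 6 = 4
  -1 + 2 = 1
  -1 + 6 = 5
  2 + 6 = 8
Collected distinct sums: {-3, 0, 1, 4, 5, 8}
|A +̂ A| = 6
(Reference bound: |A +̂ A| ≥ 2|A| - 3 for |A| ≥ 2, with |A| = 4 giving ≥ 5.)

|A +̂ A| = 6


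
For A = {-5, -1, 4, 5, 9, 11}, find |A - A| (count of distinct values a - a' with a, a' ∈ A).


A - A = {a - a' : a, a' ∈ A}; |A| = 6.
Bounds: 2|A|-1 ≤ |A - A| ≤ |A|² - |A| + 1, i.e. 11 ≤ |A - A| ≤ 31.
Note: 0 ∈ A - A always (from a - a). The set is symmetric: if d ∈ A - A then -d ∈ A - A.
Enumerate nonzero differences d = a - a' with a > a' (then include -d):
Positive differences: {1, 2, 4, 5, 6, 7, 9, 10, 12, 14, 16}
Full difference set: {0} ∪ (positive diffs) ∪ (negative diffs).
|A - A| = 1 + 2·11 = 23 (matches direct enumeration: 23).

|A - A| = 23


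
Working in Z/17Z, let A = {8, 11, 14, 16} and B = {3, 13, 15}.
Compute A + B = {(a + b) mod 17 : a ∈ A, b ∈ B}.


Work in Z/17Z: reduce every sum a + b modulo 17.
Enumerate all 12 pairs:
a = 8: 8+3=11, 8+13=4, 8+15=6
a = 11: 11+3=14, 11+13=7, 11+15=9
a = 14: 14+3=0, 14+13=10, 14+15=12
a = 16: 16+3=2, 16+13=12, 16+15=14
Distinct residues collected: {0, 2, 4, 6, 7, 9, 10, 11, 12, 14}
|A + B| = 10 (out of 17 total residues).

A + B = {0, 2, 4, 6, 7, 9, 10, 11, 12, 14}


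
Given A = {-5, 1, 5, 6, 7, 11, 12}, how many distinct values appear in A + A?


A + A = {a + a' : a, a' ∈ A}; |A| = 7.
General bounds: 2|A| - 1 ≤ |A + A| ≤ |A|(|A|+1)/2, i.e. 13 ≤ |A + A| ≤ 28.
Lower bound 2|A|-1 is attained iff A is an arithmetic progression.
Enumerate sums a + a' for a ≤ a' (symmetric, so this suffices):
a = -5: -5+-5=-10, -5+1=-4, -5+5=0, -5+6=1, -5+7=2, -5+11=6, -5+12=7
a = 1: 1+1=2, 1+5=6, 1+6=7, 1+7=8, 1+11=12, 1+12=13
a = 5: 5+5=10, 5+6=11, 5+7=12, 5+11=16, 5+12=17
a = 6: 6+6=12, 6+7=13, 6+11=17, 6+12=18
a = 7: 7+7=14, 7+11=18, 7+12=19
a = 11: 11+11=22, 11+12=23
a = 12: 12+12=24
Distinct sums: {-10, -4, 0, 1, 2, 6, 7, 8, 10, 11, 12, 13, 14, 16, 17, 18, 19, 22, 23, 24}
|A + A| = 20

|A + A| = 20


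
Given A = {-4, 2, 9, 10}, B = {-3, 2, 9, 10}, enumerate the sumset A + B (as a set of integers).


A + B = {a + b : a ∈ A, b ∈ B}.
Enumerate all |A|·|B| = 4·4 = 16 pairs (a, b) and collect distinct sums.
a = -4: -4+-3=-7, -4+2=-2, -4+9=5, -4+10=6
a = 2: 2+-3=-1, 2+2=4, 2+9=11, 2+10=12
a = 9: 9+-3=6, 9+2=11, 9+9=18, 9+10=19
a = 10: 10+-3=7, 10+2=12, 10+9=19, 10+10=20
Collecting distinct sums: A + B = {-7, -2, -1, 4, 5, 6, 7, 11, 12, 18, 19, 20}
|A + B| = 12

A + B = {-7, -2, -1, 4, 5, 6, 7, 11, 12, 18, 19, 20}


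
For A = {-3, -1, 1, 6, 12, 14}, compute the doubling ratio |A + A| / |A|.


|A| = 6.
Compute A + A by enumerating all 36 pairs.
A + A = {-6, -4, -2, 0, 2, 3, 5, 7, 9, 11, 12, 13, 15, 18, 20, 24, 26, 28}, so |A + A| = 18.
K = |A + A| / |A| = 18/6 = 3/1 ≈ 3.0000.
Reference: AP of size 6 gives K = 11/6 ≈ 1.8333; a fully generic set of size 6 gives K ≈ 3.5000.

|A| = 6, |A + A| = 18, K = 18/6 = 3/1.


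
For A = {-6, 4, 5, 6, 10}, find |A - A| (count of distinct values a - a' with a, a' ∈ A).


A - A = {a - a' : a, a' ∈ A}; |A| = 5.
Bounds: 2|A|-1 ≤ |A - A| ≤ |A|² - |A| + 1, i.e. 9 ≤ |A - A| ≤ 21.
Note: 0 ∈ A - A always (from a - a). The set is symmetric: if d ∈ A - A then -d ∈ A - A.
Enumerate nonzero differences d = a - a' with a > a' (then include -d):
Positive differences: {1, 2, 4, 5, 6, 10, 11, 12, 16}
Full difference set: {0} ∪ (positive diffs) ∪ (negative diffs).
|A - A| = 1 + 2·9 = 19 (matches direct enumeration: 19).

|A - A| = 19


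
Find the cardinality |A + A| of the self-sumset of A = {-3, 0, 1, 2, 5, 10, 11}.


A + A = {a + a' : a, a' ∈ A}; |A| = 7.
General bounds: 2|A| - 1 ≤ |A + A| ≤ |A|(|A|+1)/2, i.e. 13 ≤ |A + A| ≤ 28.
Lower bound 2|A|-1 is attained iff A is an arithmetic progression.
Enumerate sums a + a' for a ≤ a' (symmetric, so this suffices):
a = -3: -3+-3=-6, -3+0=-3, -3+1=-2, -3+2=-1, -3+5=2, -3+10=7, -3+11=8
a = 0: 0+0=0, 0+1=1, 0+2=2, 0+5=5, 0+10=10, 0+11=11
a = 1: 1+1=2, 1+2=3, 1+5=6, 1+10=11, 1+11=12
a = 2: 2+2=4, 2+5=7, 2+10=12, 2+11=13
a = 5: 5+5=10, 5+10=15, 5+11=16
a = 10: 10+10=20, 10+11=21
a = 11: 11+11=22
Distinct sums: {-6, -3, -2, -1, 0, 1, 2, 3, 4, 5, 6, 7, 8, 10, 11, 12, 13, 15, 16, 20, 21, 22}
|A + A| = 22

|A + A| = 22


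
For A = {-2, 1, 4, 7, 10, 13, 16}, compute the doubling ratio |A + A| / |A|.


|A| = 7.
Compute A + A by enumerating all 49 pairs.
A + A = {-4, -1, 2, 5, 8, 11, 14, 17, 20, 23, 26, 29, 32}, so |A + A| = 13.
K = |A + A| / |A| = 13/7 (already in lowest terms) ≈ 1.8571.
Reference: AP of size 7 gives K = 13/7 ≈ 1.8571; a fully generic set of size 7 gives K ≈ 4.0000.

|A| = 7, |A + A| = 13, K = 13/7.


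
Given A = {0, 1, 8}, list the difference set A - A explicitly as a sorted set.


A - A = {a - a' : a, a' ∈ A}.
Compute a - a' for each ordered pair (a, a'):
a = 0: 0-0=0, 0-1=-1, 0-8=-8
a = 1: 1-0=1, 1-1=0, 1-8=-7
a = 8: 8-0=8, 8-1=7, 8-8=0
Collecting distinct values (and noting 0 appears from a-a):
A - A = {-8, -7, -1, 0, 1, 7, 8}
|A - A| = 7

A - A = {-8, -7, -1, 0, 1, 7, 8}


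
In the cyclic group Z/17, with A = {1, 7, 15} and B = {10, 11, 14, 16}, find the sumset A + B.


Work in Z/17Z: reduce every sum a + b modulo 17.
Enumerate all 12 pairs:
a = 1: 1+10=11, 1+11=12, 1+14=15, 1+16=0
a = 7: 7+10=0, 7+11=1, 7+14=4, 7+16=6
a = 15: 15+10=8, 15+11=9, 15+14=12, 15+16=14
Distinct residues collected: {0, 1, 4, 6, 8, 9, 11, 12, 14, 15}
|A + B| = 10 (out of 17 total residues).

A + B = {0, 1, 4, 6, 8, 9, 11, 12, 14, 15}


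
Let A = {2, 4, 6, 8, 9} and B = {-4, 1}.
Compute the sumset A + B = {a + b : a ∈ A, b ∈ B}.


A + B = {a + b : a ∈ A, b ∈ B}.
Enumerate all |A|·|B| = 5·2 = 10 pairs (a, b) and collect distinct sums.
a = 2: 2+-4=-2, 2+1=3
a = 4: 4+-4=0, 4+1=5
a = 6: 6+-4=2, 6+1=7
a = 8: 8+-4=4, 8+1=9
a = 9: 9+-4=5, 9+1=10
Collecting distinct sums: A + B = {-2, 0, 2, 3, 4, 5, 7, 9, 10}
|A + B| = 9

A + B = {-2, 0, 2, 3, 4, 5, 7, 9, 10}


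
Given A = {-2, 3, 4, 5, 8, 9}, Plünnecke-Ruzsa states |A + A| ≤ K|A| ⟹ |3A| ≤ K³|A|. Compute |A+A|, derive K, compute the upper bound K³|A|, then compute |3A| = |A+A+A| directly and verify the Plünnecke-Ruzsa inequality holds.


|A| = 6.
Step 1: Compute A + A by enumerating all 36 pairs.
A + A = {-4, 1, 2, 3, 6, 7, 8, 9, 10, 11, 12, 13, 14, 16, 17, 18}, so |A + A| = 16.
Step 2: Doubling constant K = |A + A|/|A| = 16/6 = 16/6 ≈ 2.6667.
Step 3: Plünnecke-Ruzsa gives |3A| ≤ K³·|A| = (2.6667)³ · 6 ≈ 113.7778.
Step 4: Compute 3A = A + A + A directly by enumerating all triples (a,b,c) ∈ A³; |3A| = 28.
Step 5: Check 28 ≤ 113.7778? Yes ✓.

K = 16/6, Plünnecke-Ruzsa bound K³|A| ≈ 113.7778, |3A| = 28, inequality holds.


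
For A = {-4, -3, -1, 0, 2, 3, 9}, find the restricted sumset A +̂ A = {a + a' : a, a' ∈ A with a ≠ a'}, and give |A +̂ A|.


Restricted sumset: A +̂ A = {a + a' : a ∈ A, a' ∈ A, a ≠ a'}.
Equivalently, take A + A and drop any sum 2a that is achievable ONLY as a + a for a ∈ A (i.e. sums representable only with equal summands).
Enumerate pairs (a, a') with a < a' (symmetric, so each unordered pair gives one sum; this covers all a ≠ a'):
  -4 + -3 = -7
  -4 + -1 = -5
  -4 + 0 = -4
  -4 + 2 = -2
  -4 + 3 = -1
  -4 + 9 = 5
  -3 + -1 = -4
  -3 + 0 = -3
  -3 + 2 = -1
  -3 + 3 = 0
  -3 + 9 = 6
  -1 + 0 = -1
  -1 + 2 = 1
  -1 + 3 = 2
  -1 + 9 = 8
  0 + 2 = 2
  0 + 3 = 3
  0 + 9 = 9
  2 + 3 = 5
  2 + 9 = 11
  3 + 9 = 12
Collected distinct sums: {-7, -5, -4, -3, -2, -1, 0, 1, 2, 3, 5, 6, 8, 9, 11, 12}
|A +̂ A| = 16
(Reference bound: |A +̂ A| ≥ 2|A| - 3 for |A| ≥ 2, with |A| = 7 giving ≥ 11.)

|A +̂ A| = 16


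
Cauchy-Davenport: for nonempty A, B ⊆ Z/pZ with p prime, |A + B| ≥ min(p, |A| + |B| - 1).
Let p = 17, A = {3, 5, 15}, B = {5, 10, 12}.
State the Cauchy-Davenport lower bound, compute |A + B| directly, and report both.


Cauchy-Davenport: |A + B| ≥ min(p, |A| + |B| - 1) for A, B nonempty in Z/pZ.
|A| = 3, |B| = 3, p = 17.
CD lower bound = min(17, 3 + 3 - 1) = min(17, 5) = 5.
Compute A + B mod 17 directly:
a = 3: 3+5=8, 3+10=13, 3+12=15
a = 5: 5+5=10, 5+10=15, 5+12=0
a = 15: 15+5=3, 15+10=8, 15+12=10
A + B = {0, 3, 8, 10, 13, 15}, so |A + B| = 6.
Verify: 6 ≥ 5? Yes ✓.

CD lower bound = 5, actual |A + B| = 6.


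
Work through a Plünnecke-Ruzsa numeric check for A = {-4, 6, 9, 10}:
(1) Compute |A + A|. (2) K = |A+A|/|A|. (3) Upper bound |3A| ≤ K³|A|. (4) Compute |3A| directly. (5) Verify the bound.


|A| = 4.
Step 1: Compute A + A by enumerating all 16 pairs.
A + A = {-8, 2, 5, 6, 12, 15, 16, 18, 19, 20}, so |A + A| = 10.
Step 2: Doubling constant K = |A + A|/|A| = 10/4 = 10/4 ≈ 2.5000.
Step 3: Plünnecke-Ruzsa gives |3A| ≤ K³·|A| = (2.5000)³ · 4 ≈ 62.5000.
Step 4: Compute 3A = A + A + A directly by enumerating all triples (a,b,c) ∈ A³; |3A| = 20.
Step 5: Check 20 ≤ 62.5000? Yes ✓.

K = 10/4, Plünnecke-Ruzsa bound K³|A| ≈ 62.5000, |3A| = 20, inequality holds.


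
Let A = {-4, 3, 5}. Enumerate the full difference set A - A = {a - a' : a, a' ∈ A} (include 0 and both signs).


A - A = {a - a' : a, a' ∈ A}.
Compute a - a' for each ordered pair (a, a'):
a = -4: -4--4=0, -4-3=-7, -4-5=-9
a = 3: 3--4=7, 3-3=0, 3-5=-2
a = 5: 5--4=9, 5-3=2, 5-5=0
Collecting distinct values (and noting 0 appears from a-a):
A - A = {-9, -7, -2, 0, 2, 7, 9}
|A - A| = 7

A - A = {-9, -7, -2, 0, 2, 7, 9}


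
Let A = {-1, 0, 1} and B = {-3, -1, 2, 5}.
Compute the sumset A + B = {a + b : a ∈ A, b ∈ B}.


A + B = {a + b : a ∈ A, b ∈ B}.
Enumerate all |A|·|B| = 3·4 = 12 pairs (a, b) and collect distinct sums.
a = -1: -1+-3=-4, -1+-1=-2, -1+2=1, -1+5=4
a = 0: 0+-3=-3, 0+-1=-1, 0+2=2, 0+5=5
a = 1: 1+-3=-2, 1+-1=0, 1+2=3, 1+5=6
Collecting distinct sums: A + B = {-4, -3, -2, -1, 0, 1, 2, 3, 4, 5, 6}
|A + B| = 11

A + B = {-4, -3, -2, -1, 0, 1, 2, 3, 4, 5, 6}


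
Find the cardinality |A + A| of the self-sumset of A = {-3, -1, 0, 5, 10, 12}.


A + A = {a + a' : a, a' ∈ A}; |A| = 6.
General bounds: 2|A| - 1 ≤ |A + A| ≤ |A|(|A|+1)/2, i.e. 11 ≤ |A + A| ≤ 21.
Lower bound 2|A|-1 is attained iff A is an arithmetic progression.
Enumerate sums a + a' for a ≤ a' (symmetric, so this suffices):
a = -3: -3+-3=-6, -3+-1=-4, -3+0=-3, -3+5=2, -3+10=7, -3+12=9
a = -1: -1+-1=-2, -1+0=-1, -1+5=4, -1+10=9, -1+12=11
a = 0: 0+0=0, 0+5=5, 0+10=10, 0+12=12
a = 5: 5+5=10, 5+10=15, 5+12=17
a = 10: 10+10=20, 10+12=22
a = 12: 12+12=24
Distinct sums: {-6, -4, -3, -2, -1, 0, 2, 4, 5, 7, 9, 10, 11, 12, 15, 17, 20, 22, 24}
|A + A| = 19

|A + A| = 19


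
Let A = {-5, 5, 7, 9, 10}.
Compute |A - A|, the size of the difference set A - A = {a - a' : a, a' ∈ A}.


A - A = {a - a' : a, a' ∈ A}; |A| = 5.
Bounds: 2|A|-1 ≤ |A - A| ≤ |A|² - |A| + 1, i.e. 9 ≤ |A - A| ≤ 21.
Note: 0 ∈ A - A always (from a - a). The set is symmetric: if d ∈ A - A then -d ∈ A - A.
Enumerate nonzero differences d = a - a' with a > a' (then include -d):
Positive differences: {1, 2, 3, 4, 5, 10, 12, 14, 15}
Full difference set: {0} ∪ (positive diffs) ∪ (negative diffs).
|A - A| = 1 + 2·9 = 19 (matches direct enumeration: 19).

|A - A| = 19


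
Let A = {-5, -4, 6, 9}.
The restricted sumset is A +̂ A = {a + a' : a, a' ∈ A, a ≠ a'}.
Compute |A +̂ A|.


Restricted sumset: A +̂ A = {a + a' : a ∈ A, a' ∈ A, a ≠ a'}.
Equivalently, take A + A and drop any sum 2a that is achievable ONLY as a + a for a ∈ A (i.e. sums representable only with equal summands).
Enumerate pairs (a, a') with a < a' (symmetric, so each unordered pair gives one sum; this covers all a ≠ a'):
  -5 + -4 = -9
  -5 + 6 = 1
  -5 + 9 = 4
  -4 + 6 = 2
  -4 + 9 = 5
  6 + 9 = 15
Collected distinct sums: {-9, 1, 2, 4, 5, 15}
|A +̂ A| = 6
(Reference bound: |A +̂ A| ≥ 2|A| - 3 for |A| ≥ 2, with |A| = 4 giving ≥ 5.)

|A +̂ A| = 6


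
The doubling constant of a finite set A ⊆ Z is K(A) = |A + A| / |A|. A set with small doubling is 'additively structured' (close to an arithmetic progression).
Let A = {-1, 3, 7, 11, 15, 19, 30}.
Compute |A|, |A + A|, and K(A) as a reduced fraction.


|A| = 7.
Compute A + A by enumerating all 49 pairs.
A + A = {-2, 2, 6, 10, 14, 18, 22, 26, 29, 30, 33, 34, 37, 38, 41, 45, 49, 60}, so |A + A| = 18.
K = |A + A| / |A| = 18/7 (already in lowest terms) ≈ 2.5714.
Reference: AP of size 7 gives K = 13/7 ≈ 1.8571; a fully generic set of size 7 gives K ≈ 4.0000.

|A| = 7, |A + A| = 18, K = 18/7.


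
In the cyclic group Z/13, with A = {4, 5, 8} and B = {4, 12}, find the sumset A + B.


Work in Z/13Z: reduce every sum a + b modulo 13.
Enumerate all 6 pairs:
a = 4: 4+4=8, 4+12=3
a = 5: 5+4=9, 5+12=4
a = 8: 8+4=12, 8+12=7
Distinct residues collected: {3, 4, 7, 8, 9, 12}
|A + B| = 6 (out of 13 total residues).

A + B = {3, 4, 7, 8, 9, 12}


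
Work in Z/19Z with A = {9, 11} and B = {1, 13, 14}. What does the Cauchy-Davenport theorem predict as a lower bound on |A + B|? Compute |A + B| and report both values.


Cauchy-Davenport: |A + B| ≥ min(p, |A| + |B| - 1) for A, B nonempty in Z/pZ.
|A| = 2, |B| = 3, p = 19.
CD lower bound = min(19, 2 + 3 - 1) = min(19, 4) = 4.
Compute A + B mod 19 directly:
a = 9: 9+1=10, 9+13=3, 9+14=4
a = 11: 11+1=12, 11+13=5, 11+14=6
A + B = {3, 4, 5, 6, 10, 12}, so |A + B| = 6.
Verify: 6 ≥ 4? Yes ✓.

CD lower bound = 4, actual |A + B| = 6.


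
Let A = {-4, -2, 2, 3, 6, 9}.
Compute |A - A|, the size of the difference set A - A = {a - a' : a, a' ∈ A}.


A - A = {a - a' : a, a' ∈ A}; |A| = 6.
Bounds: 2|A|-1 ≤ |A - A| ≤ |A|² - |A| + 1, i.e. 11 ≤ |A - A| ≤ 31.
Note: 0 ∈ A - A always (from a - a). The set is symmetric: if d ∈ A - A then -d ∈ A - A.
Enumerate nonzero differences d = a - a' with a > a' (then include -d):
Positive differences: {1, 2, 3, 4, 5, 6, 7, 8, 10, 11, 13}
Full difference set: {0} ∪ (positive diffs) ∪ (negative diffs).
|A - A| = 1 + 2·11 = 23 (matches direct enumeration: 23).

|A - A| = 23


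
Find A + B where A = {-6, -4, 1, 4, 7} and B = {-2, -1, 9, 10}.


A + B = {a + b : a ∈ A, b ∈ B}.
Enumerate all |A|·|B| = 5·4 = 20 pairs (a, b) and collect distinct sums.
a = -6: -6+-2=-8, -6+-1=-7, -6+9=3, -6+10=4
a = -4: -4+-2=-6, -4+-1=-5, -4+9=5, -4+10=6
a = 1: 1+-2=-1, 1+-1=0, 1+9=10, 1+10=11
a = 4: 4+-2=2, 4+-1=3, 4+9=13, 4+10=14
a = 7: 7+-2=5, 7+-1=6, 7+9=16, 7+10=17
Collecting distinct sums: A + B = {-8, -7, -6, -5, -1, 0, 2, 3, 4, 5, 6, 10, 11, 13, 14, 16, 17}
|A + B| = 17

A + B = {-8, -7, -6, -5, -1, 0, 2, 3, 4, 5, 6, 10, 11, 13, 14, 16, 17}


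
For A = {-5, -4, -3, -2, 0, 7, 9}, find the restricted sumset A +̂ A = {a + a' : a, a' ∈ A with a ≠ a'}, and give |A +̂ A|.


Restricted sumset: A +̂ A = {a + a' : a ∈ A, a' ∈ A, a ≠ a'}.
Equivalently, take A + A and drop any sum 2a that is achievable ONLY as a + a for a ∈ A (i.e. sums representable only with equal summands).
Enumerate pairs (a, a') with a < a' (symmetric, so each unordered pair gives one sum; this covers all a ≠ a'):
  -5 + -4 = -9
  -5 + -3 = -8
  -5 + -2 = -7
  -5 + 0 = -5
  -5 + 7 = 2
  -5 + 9 = 4
  -4 + -3 = -7
  -4 + -2 = -6
  -4 + 0 = -4
  -4 + 7 = 3
  -4 + 9 = 5
  -3 + -2 = -5
  -3 + 0 = -3
  -3 + 7 = 4
  -3 + 9 = 6
  -2 + 0 = -2
  -2 + 7 = 5
  -2 + 9 = 7
  0 + 7 = 7
  0 + 9 = 9
  7 + 9 = 16
Collected distinct sums: {-9, -8, -7, -6, -5, -4, -3, -2, 2, 3, 4, 5, 6, 7, 9, 16}
|A +̂ A| = 16
(Reference bound: |A +̂ A| ≥ 2|A| - 3 for |A| ≥ 2, with |A| = 7 giving ≥ 11.)

|A +̂ A| = 16


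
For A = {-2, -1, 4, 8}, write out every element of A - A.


A - A = {a - a' : a, a' ∈ A}.
Compute a - a' for each ordered pair (a, a'):
a = -2: -2--2=0, -2--1=-1, -2-4=-6, -2-8=-10
a = -1: -1--2=1, -1--1=0, -1-4=-5, -1-8=-9
a = 4: 4--2=6, 4--1=5, 4-4=0, 4-8=-4
a = 8: 8--2=10, 8--1=9, 8-4=4, 8-8=0
Collecting distinct values (and noting 0 appears from a-a):
A - A = {-10, -9, -6, -5, -4, -1, 0, 1, 4, 5, 6, 9, 10}
|A - A| = 13

A - A = {-10, -9, -6, -5, -4, -1, 0, 1, 4, 5, 6, 9, 10}


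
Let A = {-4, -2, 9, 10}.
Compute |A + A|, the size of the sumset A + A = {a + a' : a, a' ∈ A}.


A + A = {a + a' : a, a' ∈ A}; |A| = 4.
General bounds: 2|A| - 1 ≤ |A + A| ≤ |A|(|A|+1)/2, i.e. 7 ≤ |A + A| ≤ 10.
Lower bound 2|A|-1 is attained iff A is an arithmetic progression.
Enumerate sums a + a' for a ≤ a' (symmetric, so this suffices):
a = -4: -4+-4=-8, -4+-2=-6, -4+9=5, -4+10=6
a = -2: -2+-2=-4, -2+9=7, -2+10=8
a = 9: 9+9=18, 9+10=19
a = 10: 10+10=20
Distinct sums: {-8, -6, -4, 5, 6, 7, 8, 18, 19, 20}
|A + A| = 10

|A + A| = 10
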